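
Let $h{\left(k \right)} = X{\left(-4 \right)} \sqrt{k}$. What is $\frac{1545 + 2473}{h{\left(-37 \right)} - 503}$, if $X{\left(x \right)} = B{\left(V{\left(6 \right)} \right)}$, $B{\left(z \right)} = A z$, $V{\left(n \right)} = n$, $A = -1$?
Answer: $- \frac{2021054}{254341} + \frac{24108 i \sqrt{37}}{254341} \approx -7.9462 + 0.57656 i$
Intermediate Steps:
$B{\left(z \right)} = - z$
$X{\left(x \right)} = -6$ ($X{\left(x \right)} = \left(-1\right) 6 = -6$)
$h{\left(k \right)} = - 6 \sqrt{k}$
$\frac{1545 + 2473}{h{\left(-37 \right)} - 503} = \frac{1545 + 2473}{- 6 \sqrt{-37} - 503} = \frac{4018}{- 6 i \sqrt{37} - 503} = \frac{4018}{-503 - 6 i \sqrt{37}}$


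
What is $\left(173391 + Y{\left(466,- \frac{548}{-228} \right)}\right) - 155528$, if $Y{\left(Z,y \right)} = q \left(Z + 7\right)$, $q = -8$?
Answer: $14079$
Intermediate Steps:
$Y{\left(Z,y \right)} = -56 - 8 Z$ ($Y{\left(Z,y \right)} = - 8 \left(Z + 7\right) = - 8 \left(7 + Z\right) = -56 - 8 Z$)
$\left(173391 + Y{\left(466,- \frac{548}{-228} \right)}\right) - 155528 = \left(173391 - 3784\right) - 155528 = 169607 - 155528 = 14079$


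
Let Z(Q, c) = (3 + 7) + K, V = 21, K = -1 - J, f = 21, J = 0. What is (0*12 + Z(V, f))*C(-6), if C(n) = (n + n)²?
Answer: 1296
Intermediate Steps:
K = -1 (K = -1 - 1*0 = -1 + 0 = -1)
C(n) = 4*n² (C(n) = (2*n)² = 4*n²)
Z(Q, c) = 9 (Z(Q, c) = (3 + 7) - 1 = 10 - 1 = 9)
(0*12 + Z(V, f))*C(-6) = (0*12 + 9)*(4*(-6)²) = (0 + 9)*(4*36) = 9*144 = 1296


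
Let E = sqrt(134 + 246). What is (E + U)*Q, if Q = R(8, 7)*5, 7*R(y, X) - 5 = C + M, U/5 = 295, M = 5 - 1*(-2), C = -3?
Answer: 66375/7 + 90*sqrt(95)/7 ≈ 9607.5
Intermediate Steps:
M = 7 (M = 5 + 2 = 7)
U = 1475 (U = 5*295 = 1475)
R(y, X) = 9/7 (R(y, X) = 5/7 + (-3 + 7)/7 = 5/7 + (1/7)*4 = 5/7 + 4/7 = 9/7)
E = 2*sqrt(95) (E = sqrt(380) = 2*sqrt(95) ≈ 19.494)
Q = 45/7 (Q = (9/7)*5 = 45/7 ≈ 6.4286)
(E + U)*Q = (2*sqrt(95) + 1475)*(45/7) = (1475 + 2*sqrt(95))*(45/7) = 66375/7 + 90*sqrt(95)/7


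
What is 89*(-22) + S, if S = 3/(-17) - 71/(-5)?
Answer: -165238/85 ≈ -1944.0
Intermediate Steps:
S = 1192/85 (S = 3*(-1/17) - 71*(-1/5) = -3/17 + 71/5 = 1192/85 ≈ 14.024)
89*(-22) + S = 89*(-22) + 1192/85 = -1958 + 1192/85 = -165238/85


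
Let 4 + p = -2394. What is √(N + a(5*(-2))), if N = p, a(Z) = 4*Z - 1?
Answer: 3*I*√271 ≈ 49.386*I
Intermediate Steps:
p = -2398 (p = -4 - 2394 = -2398)
a(Z) = -1 + 4*Z
N = -2398
√(N + a(5*(-2))) = √(-2398 + (-1 + 4*(5*(-2)))) = √(-2398 + (-1 + 4*(-10))) = √(-2398 + (-1 - 40)) = √(-2398 - 41) = √(-2439) = 3*I*√271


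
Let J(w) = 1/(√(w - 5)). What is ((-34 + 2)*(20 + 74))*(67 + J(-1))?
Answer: -201536 + 1504*I*√6/3 ≈ -2.0154e+5 + 1228.0*I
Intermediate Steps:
J(w) = (-5 + w)^(-½) (J(w) = 1/(√(-5 + w)) = (-5 + w)^(-½))
((-34 + 2)*(20 + 74))*(67 + J(-1)) = ((-34 + 2)*(20 + 74))*(67 + (-5 - 1)^(-½)) = (-32*94)*(67 + (-6)^(-½)) = -3008*(67 - I*√6/6) = -201536 + 1504*I*√6/3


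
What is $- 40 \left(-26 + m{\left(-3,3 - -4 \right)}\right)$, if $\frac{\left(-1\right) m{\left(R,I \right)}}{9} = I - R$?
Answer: $4640$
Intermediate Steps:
$m{\left(R,I \right)} = - 9 I + 9 R$ ($m{\left(R,I \right)} = - 9 \left(I - R\right) = - 9 I + 9 R$)
$- 40 \left(-26 + m{\left(-3,3 - -4 \right)}\right) = - 40 \left(-26 + \left(- 9 \left(3 - -4\right) + 9 \left(-3\right)\right)\right) = - 40 \left(-26 - \left(27 + 9 \left(3 + 4\right)\right)\right) = - 40 \left(-26 - 90\right) = \left(-40\right) \left(-116\right) = 4640$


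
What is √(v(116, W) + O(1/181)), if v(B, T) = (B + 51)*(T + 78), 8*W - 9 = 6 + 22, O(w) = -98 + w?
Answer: 3*√797934518/724 ≈ 117.05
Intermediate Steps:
W = 37/8 (W = 9/8 + (6 + 22)/8 = 9/8 + (⅛)*28 = 9/8 + 7/2 = 37/8 ≈ 4.6250)
v(B, T) = (51 + B)*(78 + T)
√(v(116, W) + O(1/181)) = √((3978 + 51*(37/8) + 78*116 + 116*(37/8)) + (-98 + 1/181)) = √((3978 + 1887/8 + 9048 + 1073/2) + (-98 + 1/181)) = √(110387/8 - 17737/181) = √(19838151/1448) = 3*√797934518/724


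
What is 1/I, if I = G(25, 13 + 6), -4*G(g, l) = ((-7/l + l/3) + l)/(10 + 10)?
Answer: -4560/1423 ≈ -3.2045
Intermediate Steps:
G(g, l) = -l/60 + 7/(80*l) (G(g, l) = -((-7/l + l/3) + l)/(4*(10 + 10)) = -((-7/l + l*(⅓)) + l)/(4*20) = -((-7/l + l/3) + l)/(4*20) = -(-7/l + 4*l/3)/(4*20) = -(-7/(20*l) + l/15)/4 = -l/60 + 7/(80*l))
I = -1423/4560 (I = -(13 + 6)/60 + 7/(80*(13 + 6)) = -1/60*19 + (7/80)/19 = -19/60 + (7/80)*(1/19) = -19/60 + 7/1520 = -1423/4560 ≈ -0.31206)
1/I = 1/(-1423/4560) = -4560/1423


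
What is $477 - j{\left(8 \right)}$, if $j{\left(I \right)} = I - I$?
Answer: $477$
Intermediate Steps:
$j{\left(I \right)} = 0$
$477 - j{\left(8 \right)} = 477 - 0 = 477 + 0 = 477$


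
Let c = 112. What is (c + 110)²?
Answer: 49284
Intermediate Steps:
(c + 110)² = (112 + 110)² = 222² = 49284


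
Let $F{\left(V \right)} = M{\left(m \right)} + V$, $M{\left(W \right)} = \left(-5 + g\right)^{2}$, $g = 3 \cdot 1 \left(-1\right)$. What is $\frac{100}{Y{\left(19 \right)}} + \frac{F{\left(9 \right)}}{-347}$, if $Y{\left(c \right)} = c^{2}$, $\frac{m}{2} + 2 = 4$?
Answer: $\frac{8347}{125267} \approx 0.066634$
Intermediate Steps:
$m = 4$ ($m = -4 + 2 \cdot 4 = -4 + 8 = 4$)
$g = -3$ ($g = 3 \left(-1\right) = -3$)
$M{\left(W \right)} = 64$ ($M{\left(W \right)} = \left(-5 - 3\right)^{2} = \left(-8\right)^{2} = 64$)
$F{\left(V \right)} = 64 + V$
$\frac{100}{Y{\left(19 \right)}} + \frac{F{\left(9 \right)}}{-347} = \frac{100}{19^{2}} + \frac{64 + 9}{-347} = \frac{100}{361} + 73 \left(- \frac{1}{347}\right) = 100 \cdot \frac{1}{361} - \frac{73}{347} = \frac{100}{361} - \frac{73}{347} = \frac{8347}{125267}$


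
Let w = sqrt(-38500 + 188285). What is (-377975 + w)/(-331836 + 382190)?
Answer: -377975/50354 + sqrt(149785)/50354 ≈ -7.4987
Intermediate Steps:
w = sqrt(149785) ≈ 387.02
(-377975 + w)/(-331836 + 382190) = (-377975 + sqrt(149785))/(-331836 + 382190) = (-377975 + sqrt(149785))/50354 = (-377975 + sqrt(149785))*(1/50354) = -377975/50354 + sqrt(149785)/50354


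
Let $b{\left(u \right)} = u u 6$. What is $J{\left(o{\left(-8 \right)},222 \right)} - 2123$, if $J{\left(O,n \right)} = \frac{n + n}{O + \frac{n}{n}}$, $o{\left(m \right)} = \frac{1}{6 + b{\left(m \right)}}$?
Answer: $- \frac{656933}{391} \approx -1680.1$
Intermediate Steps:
$b{\left(u \right)} = 6 u^{2}$ ($b{\left(u \right)} = u^{2} \cdot 6 = 6 u^{2}$)
$o{\left(m \right)} = \frac{1}{6 + 6 m^{2}}$
$J{\left(O,n \right)} = \frac{2 n}{1 + O}$ ($J{\left(O,n \right)} = \frac{2 n}{O + 1} = \frac{2 n}{1 + O}$)
$J{\left(o{\left(-8 \right)},222 \right)} - 2123 = 2 \cdot 222 \frac{1}{1 + \frac{1}{6 \left(1 + \left(-8\right)^{2}\right)}} - 2123 = 2 \cdot 222 \frac{1}{1 + \frac{1}{6 \left(1 + 64\right)}} - 2123 = 2 \cdot 222 \frac{1}{1 + \frac{1}{6 \cdot 65}} - 2123 = 2 \cdot 222 \frac{1}{1 + \frac{1}{6} \cdot \frac{1}{65}} - 2123 = 2 \cdot 222 \frac{1}{1 + \frac{1}{390}} - 2123 = 2 \cdot 222 \frac{1}{\frac{391}{390}} - 2123 = 2 \cdot 222 \cdot \frac{390}{391} - 2123 = \frac{173160}{391} - 2123 = - \frac{656933}{391}$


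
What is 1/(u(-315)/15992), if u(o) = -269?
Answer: -15992/269 ≈ -59.450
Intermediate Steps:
1/(u(-315)/15992) = 1/(-269/15992) = -15992/269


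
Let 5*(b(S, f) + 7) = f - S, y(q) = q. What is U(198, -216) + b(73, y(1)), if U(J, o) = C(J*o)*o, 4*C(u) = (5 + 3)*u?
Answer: 92378773/5 ≈ 1.8476e+7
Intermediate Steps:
C(u) = 2*u (C(u) = ((5 + 3)*u)/4 = (8*u)/4 = 2*u)
b(S, f) = -7 - S/5 + f/5 (b(S, f) = -7 + (f - S)/5 = -7 + (-S/5 + f/5) = -7 - S/5 + f/5)
U(J, o) = 2*J*o**2 (U(J, o) = (2*(J*o))*o = (2*J*o)*o = 2*J*o**2)
U(198, -216) + b(73, y(1)) = 2*198*(-216)**2 + (-7 - 1/5*73 + (1/5)*1) = 2*198*46656 + (-7 - 73/5 + 1/5) = 18475776 - 107/5 = 92378773/5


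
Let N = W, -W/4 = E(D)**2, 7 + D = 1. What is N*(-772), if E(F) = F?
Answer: 111168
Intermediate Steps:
D = -6 (D = -7 + 1 = -6)
W = -144 (W = -4*(-6)**2 = -4*36 = -144)
N = -144
N*(-772) = -144*(-772) = 111168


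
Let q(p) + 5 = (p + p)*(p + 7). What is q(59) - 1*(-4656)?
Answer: 12439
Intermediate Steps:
q(p) = -5 + 2*p*(7 + p) (q(p) = -5 + (p + p)*(p + 7) = -5 + (2*p)*(7 + p) = -5 + 2*p*(7 + p))
q(59) - 1*(-4656) = (-5 + 2*59**2 + 14*59) - 1*(-4656) = (-5 + 2*3481 + 826) + 4656 = (-5 + 6962 + 826) + 4656 = 7783 + 4656 = 12439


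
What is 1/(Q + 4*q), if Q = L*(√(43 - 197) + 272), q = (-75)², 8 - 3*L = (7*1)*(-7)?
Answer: 13834/382786909 - 19*I*√154/765573818 ≈ 3.614e-5 - 3.0798e-7*I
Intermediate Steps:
L = 19 (L = 8/3 - 7*1*(-7)/3 = 8/3 - 7*(-7)/3 = 8/3 - ⅓*(-49) = 8/3 + 49/3 = 19)
q = 5625
Q = 5168 + 19*I*√154 (Q = 19*(√(43 - 197) + 272) = 19*(√(-154) + 272) = 19*(I*√154 + 272) = 19*(272 + I*√154) = 5168 + 19*I*√154 ≈ 5168.0 + 235.78*I)
1/(Q + 4*q) = 1/((5168 + 19*I*√154) + 4*5625) = 1/((5168 + 19*I*√154) + 22500) = 1/(27668 + 19*I*√154)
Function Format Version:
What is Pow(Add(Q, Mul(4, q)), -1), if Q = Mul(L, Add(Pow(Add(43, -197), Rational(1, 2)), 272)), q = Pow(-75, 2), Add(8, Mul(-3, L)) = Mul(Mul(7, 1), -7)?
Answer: Add(Rational(13834, 382786909), Mul(Rational(-19, 765573818), I, Pow(154, Rational(1, 2)))) ≈ Add(3.6140e-5, Mul(-3.0798e-7, I))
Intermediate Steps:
L = 19 (L = Add(Rational(8, 3), Mul(Rational(-1, 3), Mul(Mul(7, 1), -7))) = Add(Rational(8, 3), Mul(Rational(-1, 3), Mul(7, -7))) = Add(Rational(8, 3), Mul(Rational(-1, 3), -49)) = Add(Rational(8, 3), Rational(49, 3)) = 19)
q = 5625
Q = Add(5168, Mul(19, I, Pow(154, Rational(1, 2)))) (Q = Mul(19, Add(Pow(Add(43, -197), Rational(1, 2)), 272)) = Mul(19, Add(Pow(-154, Rational(1, 2)), 272)) = Mul(19, Add(Mul(I, Pow(154, Rational(1, 2))), 272)) = Mul(19, Add(272, Mul(I, Pow(154, Rational(1, 2))))) = Add(5168, Mul(19, I, Pow(154, Rational(1, 2)))) ≈ Add(5168.0, Mul(235.78, I)))
Pow(Add(Q, Mul(4, q)), -1) = Pow(Add(Add(5168, Mul(19, I, Pow(154, Rational(1, 2)))), Mul(4, 5625)), -1) = Pow(Add(Add(5168, Mul(19, I, Pow(154, Rational(1, 2)))), 22500), -1) = Pow(Add(27668, Mul(19, I, Pow(154, Rational(1, 2)))), -1)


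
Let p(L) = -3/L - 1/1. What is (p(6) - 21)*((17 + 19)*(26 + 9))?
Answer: -28350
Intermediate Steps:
p(L) = -1 - 3/L (p(L) = -3/L - 1*1 = -3/L - 1 = -1 - 3/L)
(p(6) - 21)*((17 + 19)*(26 + 9)) = ((-3 - 1*6)/6 - 21)*((17 + 19)*(26 + 9)) = ((-3 - 6)/6 - 21)*(36*35) = ((1/6)*(-9) - 21)*1260 = (-3/2 - 21)*1260 = -45/2*1260 = -28350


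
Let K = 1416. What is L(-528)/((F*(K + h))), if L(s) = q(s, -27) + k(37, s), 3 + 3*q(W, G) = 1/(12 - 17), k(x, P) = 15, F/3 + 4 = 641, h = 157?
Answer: 19/4099095 ≈ 4.6352e-6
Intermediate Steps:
F = 1911 (F = -12 + 3*641 = -12 + 1923 = 1911)
q(W, G) = -16/15 (q(W, G) = -1 + 1/(3*(12 - 17)) = -1 + (⅓)/(-5) = -1 + (⅓)*(-⅕) = -1 - 1/15 = -16/15)
L(s) = 209/15 (L(s) = -16/15 + 15 = 209/15)
L(-528)/((F*(K + h))) = 209/(15*((1911*(1416 + 157)))) = 209/(15*((1911*1573))) = (209/15)/3006003 = (209/15)*(1/3006003) = 19/4099095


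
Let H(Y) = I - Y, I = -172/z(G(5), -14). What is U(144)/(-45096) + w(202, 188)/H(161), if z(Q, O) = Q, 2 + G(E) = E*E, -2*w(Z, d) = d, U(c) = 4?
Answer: 24370513/43686750 ≈ 0.55785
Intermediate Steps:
w(Z, d) = -d/2
G(E) = -2 + E² (G(E) = -2 + E*E = -2 + E²)
I = -172/23 (I = -172/(-2 + 5²) = -172/(-2 + 25) = -172/23 ≈ -7.4783)
H(Y) = -172/23 - Y
U(144)/(-45096) + w(202, 188)/H(161) = 4/(-45096) + (-½*188)/(-172/23 - 1*161) = 4*(-1/45096) - 94/(-172/23 - 161) = -1/11274 - 94/(-3875/23) = -1/11274 - 94*(-23/3875) = -1/11274 + 2162/3875 = 24370513/43686750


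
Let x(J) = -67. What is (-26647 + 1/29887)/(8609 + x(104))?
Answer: -398199444/127647377 ≈ -3.1195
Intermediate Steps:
(-26647 + 1/29887)/(8609 + x(104)) = (-26647 + 1/29887)/(8609 - 67) = (-26647 + 1/29887)/8542 = -796398888/29887*1/8542 = -398199444/127647377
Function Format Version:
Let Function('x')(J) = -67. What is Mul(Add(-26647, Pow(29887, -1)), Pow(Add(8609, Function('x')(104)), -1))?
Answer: Rational(-398199444, 127647377) ≈ -3.1195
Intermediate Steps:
Mul(Add(-26647, Pow(29887, -1)), Pow(Add(8609, Function('x')(104)), -1)) = Mul(Add(-26647, Pow(29887, -1)), Pow(Add(8609, -67), -1)) = Mul(Add(-26647, Rational(1, 29887)), Pow(8542, -1)) = Mul(Rational(-796398888, 29887), Rational(1, 8542)) = Rational(-398199444, 127647377)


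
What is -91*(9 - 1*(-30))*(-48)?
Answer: 170352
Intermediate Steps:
-91*(9 - 1*(-30))*(-48) = -91*(9 + 30)*(-48) = -91*39*(-48) = -3549*(-48) = 170352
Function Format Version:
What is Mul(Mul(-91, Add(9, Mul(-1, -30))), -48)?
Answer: 170352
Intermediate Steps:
Mul(Mul(-91, Add(9, Mul(-1, -30))), -48) = Mul(Mul(-91, Add(9, 30)), -48) = Mul(Mul(-91, 39), -48) = Mul(-3549, -48) = 170352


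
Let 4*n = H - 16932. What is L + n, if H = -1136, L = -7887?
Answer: -12404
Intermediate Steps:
n = -4517 (n = (-1136 - 16932)/4 = (¼)*(-18068) = -4517)
L + n = -7887 - 4517 = -12404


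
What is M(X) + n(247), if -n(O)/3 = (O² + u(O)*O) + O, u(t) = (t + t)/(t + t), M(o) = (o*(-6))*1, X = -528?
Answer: -181341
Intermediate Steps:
M(o) = -6*o (M(o) = -6*o*1 = -6*o)
u(t) = 1 (u(t) = (2*t)/((2*t)) = (2*t)*(1/(2*t)) = 1)
n(O) = -6*O - 3*O² (n(O) = -3*((O² + 1*O) + O) = -3*((O² + O) + O) = -3*((O + O²) + O) = -3*(O² + 2*O) = -6*O - 3*O²)
M(X) + n(247) = -6*(-528) - 3*247*(2 + 247) = 3168 - 3*247*249 = 3168 - 184509 = -181341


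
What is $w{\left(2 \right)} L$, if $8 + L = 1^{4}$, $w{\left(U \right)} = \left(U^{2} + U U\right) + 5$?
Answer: $-91$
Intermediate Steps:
$w{\left(U \right)} = 5 + 2 U^{2}$ ($w{\left(U \right)} = \left(U^{2} + U^{2}\right) + 5 = 2 U^{2} + 5 = 5 + 2 U^{2}$)
$L = -7$ ($L = -8 + 1^{4} = -8 + 1 = -7$)
$w{\left(2 \right)} L = \left(5 + 2 \cdot 2^{2}\right) \left(-7\right) = \left(5 + 2 \cdot 4\right) \left(-7\right) = \left(5 + 8\right) \left(-7\right) = 13 \left(-7\right) = -91$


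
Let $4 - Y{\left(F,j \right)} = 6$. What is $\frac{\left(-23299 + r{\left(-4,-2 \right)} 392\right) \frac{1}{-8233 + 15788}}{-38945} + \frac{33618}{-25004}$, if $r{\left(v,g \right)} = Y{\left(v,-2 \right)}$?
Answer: $- \frac{4945402159609}{3678456896450} \approx -1.3444$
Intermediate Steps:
$Y{\left(F,j \right)} = -2$ ($Y{\left(F,j \right)} = 4 - 6 = -2$)
$r{\left(v,g \right)} = -2$
$\frac{\left(-23299 + r{\left(-4,-2 \right)} 392\right) \frac{1}{-8233 + 15788}}{-38945} + \frac{33618}{-25004} = \frac{\left(-23299 - 784\right) \frac{1}{-8233 + 15788}}{-38945} + \frac{33618}{-25004} = \frac{-23299 - 784}{7555} \left(- \frac{1}{38945}\right) + 33618 \left(- \frac{1}{25004}\right) = \left(-24083\right) \frac{1}{7555} \left(- \frac{1}{38945}\right) - \frac{16809}{12502} = \left(- \frac{24083}{7555}\right) \left(- \frac{1}{38945}\right) - \frac{16809}{12502} = \frac{24083}{294229475} - \frac{16809}{12502} = - \frac{4945402159609}{3678456896450}$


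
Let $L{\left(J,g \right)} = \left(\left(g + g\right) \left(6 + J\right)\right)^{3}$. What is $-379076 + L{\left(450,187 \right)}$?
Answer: $4960315887970108$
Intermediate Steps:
$L{\left(J,g \right)} = 8 g^{3} \left(6 + J\right)^{3}$ ($L{\left(J,g \right)} = \left(2 g \left(6 + J\right)\right)^{3} = 8 g^{3} \left(6 + J\right)^{3}$)
$-379076 + L{\left(450,187 \right)} = -379076 + 8 \cdot 187^{3} \left(6 + 450\right)^{3} = -379076 + 8 \cdot 6539203 \cdot 456^{3} = -379076 + 8 \cdot 6539203 \cdot 94818816 = -379076 + 4960315888349184 = 4960315887970108$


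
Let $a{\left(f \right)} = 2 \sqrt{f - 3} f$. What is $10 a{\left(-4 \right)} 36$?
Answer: $- 2880 i \sqrt{7} \approx - 7619.8 i$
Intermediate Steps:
$a{\left(f \right)} = 2 f \sqrt{-3 + f}$ ($a{\left(f \right)} = 2 \sqrt{-3 + f} f = 2 f \sqrt{-3 + f}$)
$10 a{\left(-4 \right)} 36 = 10 \cdot 2 \left(-4\right) \sqrt{-3 - 4} \cdot 36 = 10 \cdot 2 \left(-4\right) \sqrt{-7} \cdot 36 = 10 \cdot 2 \left(-4\right) i \sqrt{7} \cdot 36 = 10 \left(- 8 i \sqrt{7}\right) 36 = - 80 i \sqrt{7} \cdot 36 = - 2880 i \sqrt{7}$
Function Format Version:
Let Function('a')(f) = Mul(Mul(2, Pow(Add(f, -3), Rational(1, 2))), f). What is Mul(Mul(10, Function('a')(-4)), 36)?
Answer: Mul(-2880, I, Pow(7, Rational(1, 2))) ≈ Mul(-7619.8, I)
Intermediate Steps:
Function('a')(f) = Mul(2, f, Pow(Add(-3, f), Rational(1, 2))) (Function('a')(f) = Mul(Mul(2, Pow(Add(-3, f), Rational(1, 2))), f) = Mul(2, f, Pow(Add(-3, f), Rational(1, 2))))
Mul(Mul(10, Function('a')(-4)), 36) = Mul(Mul(10, Mul(2, -4, Pow(Add(-3, -4), Rational(1, 2)))), 36) = Mul(Mul(10, Mul(2, -4, Pow(-7, Rational(1, 2)))), 36) = Mul(Mul(10, Mul(2, -4, Mul(I, Pow(7, Rational(1, 2))))), 36) = Mul(Mul(10, Mul(-8, I, Pow(7, Rational(1, 2)))), 36) = Mul(Mul(-80, I, Pow(7, Rational(1, 2))), 36) = Mul(-2880, I, Pow(7, Rational(1, 2)))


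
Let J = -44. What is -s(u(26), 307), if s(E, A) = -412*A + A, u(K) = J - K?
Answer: 126177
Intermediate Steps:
u(K) = -44 - K
s(E, A) = -411*A
-s(u(26), 307) = -(-411)*307 = -1*(-126177) = 126177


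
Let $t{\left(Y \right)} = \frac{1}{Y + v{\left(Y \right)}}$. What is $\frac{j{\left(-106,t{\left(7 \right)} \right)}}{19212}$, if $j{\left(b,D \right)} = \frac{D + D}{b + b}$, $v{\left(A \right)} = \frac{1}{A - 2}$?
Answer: $- \frac{5}{73312992} \approx -6.8201 \cdot 10^{-8}$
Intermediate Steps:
$v{\left(A \right)} = \frac{1}{-2 + A}$ ($v{\left(A \right)} = \frac{1}{A - 2} = \frac{1}{-2 + A}$)
$t{\left(Y \right)} = \frac{1}{Y + \frac{1}{-2 + Y}}$
$j{\left(b,D \right)} = \frac{D}{b}$ ($j{\left(b,D \right)} = \frac{2 D}{2 b} = 2 D \frac{1}{2 b} = \frac{D}{b}$)
$\frac{j{\left(-106,t{\left(7 \right)} \right)}}{19212} = \frac{\frac{-2 + 7}{1 + 7 \left(-2 + 7\right)} \frac{1}{-106}}{19212} = \frac{1}{1 + 7 \cdot 5} \cdot 5 \left(- \frac{1}{106}\right) \frac{1}{19212} = \frac{1}{1 + 35} \cdot 5 \left(- \frac{1}{106}\right) \frac{1}{19212} = \frac{1}{36} \cdot 5 \left(- \frac{1}{106}\right) \frac{1}{19212} = \frac{5}{36} \left(- \frac{1}{106}\right) \frac{1}{19212} = \left(- \frac{5}{3816}\right) \frac{1}{19212} = - \frac{5}{73312992}$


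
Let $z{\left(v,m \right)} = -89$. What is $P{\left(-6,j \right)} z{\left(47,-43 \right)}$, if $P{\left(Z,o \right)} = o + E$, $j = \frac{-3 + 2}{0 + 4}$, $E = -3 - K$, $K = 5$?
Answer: $\frac{2937}{4} \approx 734.25$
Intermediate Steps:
$E = -8$ ($E = -3 - 5 = -8$)
$j = - \frac{1}{4} \approx -0.25$
$P{\left(Z,o \right)} = -8 + o$ ($P{\left(Z,o \right)} = o - 8 = -8 + o$)
$P{\left(-6,j \right)} z{\left(47,-43 \right)} = \left(-8 - \frac{1}{4}\right) \left(-89\right) = \left(- \frac{33}{4}\right) \left(-89\right) = \frac{2937}{4}$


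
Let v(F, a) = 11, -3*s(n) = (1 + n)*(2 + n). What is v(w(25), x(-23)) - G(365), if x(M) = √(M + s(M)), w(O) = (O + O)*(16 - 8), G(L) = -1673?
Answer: 1684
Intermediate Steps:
s(n) = -(1 + n)*(2 + n)/3
w(O) = 16*O (w(O) = (2*O)*8 = 16*O)
x(M) = √(-⅔ - M²/3) (x(M) = √(M + (-⅔ - M - M²/3)) = √(-⅔ - M²/3))
v(w(25), x(-23)) - G(365) = 11 - 1*(-1673) = 11 + 1673 = 1684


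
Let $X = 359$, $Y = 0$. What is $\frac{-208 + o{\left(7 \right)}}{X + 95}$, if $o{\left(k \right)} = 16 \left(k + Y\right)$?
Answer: $- \frac{48}{227} \approx -0.21145$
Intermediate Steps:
$o{\left(k \right)} = 16 k$ ($o{\left(k \right)} = 16 \left(k + 0\right) = 16 k$)
$\frac{-208 + o{\left(7 \right)}}{X + 95} = \frac{-208 + 16 \cdot 7}{359 + 95} = \frac{-208 + 112}{454} = \left(-96\right) \frac{1}{454} = - \frac{48}{227}$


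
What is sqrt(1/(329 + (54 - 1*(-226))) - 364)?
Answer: 5*I*sqrt(5400003)/609 ≈ 19.079*I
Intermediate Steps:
sqrt(1/(329 + (54 - 1*(-226))) - 364) = sqrt(1/(329 + (54 + 226)) - 364) = sqrt(1/(329 + 280) - 364) = sqrt(1/609 - 364) = sqrt(-221675/609) = 5*I*sqrt(5400003)/609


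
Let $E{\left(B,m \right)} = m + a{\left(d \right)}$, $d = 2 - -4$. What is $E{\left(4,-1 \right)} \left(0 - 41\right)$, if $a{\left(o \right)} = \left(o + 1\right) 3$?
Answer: $-820$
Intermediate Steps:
$d = 6$ ($d = 2 + 4 = 6$)
$a{\left(o \right)} = 3 + 3 o$ ($a{\left(o \right)} = \left(1 + o\right) 3 = 3 + 3 o$)
$E{\left(B,m \right)} = 21 + m$ ($E{\left(B,m \right)} = m + \left(3 + 3 \cdot 6\right) = m + \left(3 + 18\right) = m + 21 = 21 + m$)
$E{\left(4,-1 \right)} \left(0 - 41\right) = \left(21 - 1\right) \left(0 - 41\right) = 20 \left(-41\right) = -820$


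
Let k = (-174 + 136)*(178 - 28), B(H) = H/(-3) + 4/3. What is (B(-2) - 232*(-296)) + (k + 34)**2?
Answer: 32172230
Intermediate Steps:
B(H) = 4/3 - H/3 (B(H) = H*(-1/3) + 4*(1/3) = -H/3 + 4/3 = 4/3 - H/3)
k = -5700 (k = -38*150 = -5700)
(B(-2) - 232*(-296)) + (k + 34)**2 = ((4/3 - 1/3*(-2)) - 232*(-296)) + (-5700 + 34)**2 = ((4/3 + 2/3) + 68672) + (-5666)**2 = (2 + 68672) + 32103556 = 68674 + 32103556 = 32172230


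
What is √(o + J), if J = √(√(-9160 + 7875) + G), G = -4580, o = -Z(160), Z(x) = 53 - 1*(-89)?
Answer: √(-142 + √(-4580 + I*√1285)) ≈ 2.7684 + 12.223*I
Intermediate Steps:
Z(x) = 142 (Z(x) = 53 + 89 = 142)
o = -142 (o = -1*142 = -142)
J = √(-4580 + I*√1285) (J = √(√(-9160 + 7875) - 4580) = √(√(-1285) - 4580) = √(I*√1285 - 4580) = √(-4580 + I*√1285) ≈ 0.2648 + 67.676*I)
√(o + J) = √(-142 + √(-4580 + I*√1285))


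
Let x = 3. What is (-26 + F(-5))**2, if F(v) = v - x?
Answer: 1156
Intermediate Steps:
F(v) = -3 + v (F(v) = v - 1*3 = v - 3 = -3 + v)
(-26 + F(-5))**2 = (-26 + (-3 - 5))**2 = (-26 - 8)**2 = (-34)**2 = 1156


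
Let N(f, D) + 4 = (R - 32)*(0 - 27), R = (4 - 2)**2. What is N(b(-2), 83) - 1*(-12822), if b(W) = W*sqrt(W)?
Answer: 13574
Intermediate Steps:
R = 4 (R = 2**2 = 4)
b(W) = W**(3/2)
N(f, D) = 752 (N(f, D) = -4 + (4 - 32)*(0 - 27) = -4 - 28*(-27) = -4 + 756 = 752)
N(b(-2), 83) - 1*(-12822) = 752 - 1*(-12822) = 752 + 12822 = 13574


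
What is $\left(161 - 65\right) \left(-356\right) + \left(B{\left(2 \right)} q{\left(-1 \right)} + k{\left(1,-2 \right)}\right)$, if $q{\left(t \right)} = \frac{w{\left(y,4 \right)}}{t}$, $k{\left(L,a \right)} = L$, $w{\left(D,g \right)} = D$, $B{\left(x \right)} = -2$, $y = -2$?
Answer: $-34179$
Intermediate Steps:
$q{\left(t \right)} = - \frac{2}{t}$
$\left(161 - 65\right) \left(-356\right) + \left(B{\left(2 \right)} q{\left(-1 \right)} + k{\left(1,-2 \right)}\right) = \left(161 - 65\right) \left(-356\right) + \left(- 2 \left(- \frac{2}{-1}\right) + 1\right) = \left(161 - 65\right) \left(-356\right) + \left(- 2 \left(\left(-2\right) \left(-1\right)\right) + 1\right) = 96 \left(-356\right) + \left(\left(-2\right) 2 + 1\right) = -34176 + \left(-4 + 1\right) = -34176 - 3 = -34179$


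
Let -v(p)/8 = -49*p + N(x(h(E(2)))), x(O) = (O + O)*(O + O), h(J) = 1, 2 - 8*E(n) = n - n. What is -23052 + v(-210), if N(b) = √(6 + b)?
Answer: -105372 - 8*√10 ≈ -1.0540e+5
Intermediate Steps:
E(n) = ¼ (E(n) = ¼ - (n - n)/8 = ¼ - ⅛*0 = ¼ + 0 = ¼)
x(O) = 4*O² (x(O) = (2*O)*(2*O) = 4*O²)
v(p) = -8*√10 + 392*p (v(p) = -8*(-49*p + √(6 + 4*1²)) = -8*(-49*p + √(6 + 4*1)) = -8*(-49*p + √(6 + 4)) = -8*(-49*p + √10) = -8*(√10 - 49*p) = -8*√10 + 392*p)
-23052 + v(-210) = -23052 + (-8*√10 + 392*(-210)) = -23052 + (-8*√10 - 82320) = -23052 + (-82320 - 8*√10) = -105372 - 8*√10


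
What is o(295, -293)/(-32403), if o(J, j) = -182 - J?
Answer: 159/10801 ≈ 0.014721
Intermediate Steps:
o(295, -293)/(-32403) = (-182 - 1*295)/(-32403) = (-182 - 295)*(-1/32403) = -477*(-1/32403) = 159/10801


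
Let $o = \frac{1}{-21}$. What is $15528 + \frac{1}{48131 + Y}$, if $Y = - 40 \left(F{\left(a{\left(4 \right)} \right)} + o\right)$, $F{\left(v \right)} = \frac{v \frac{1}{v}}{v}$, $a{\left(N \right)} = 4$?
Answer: $\frac{15692301789}{1010581} \approx 15528.0$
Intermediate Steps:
$F{\left(v \right)} = \frac{1}{v}$ ($F{\left(v \right)} = 1 \frac{1}{v} = \frac{1}{v}$)
$o = - \frac{1}{21} \approx -0.047619$
$Y = - \frac{170}{21}$ ($Y = - 40 \left(\frac{1}{4} - \frac{1}{21}\right) = \left(-40\right) \frac{17}{84} = - \frac{170}{21} \approx -8.0952$)
$15528 + \frac{1}{48131 + Y} = 15528 + \frac{1}{48131 - \frac{170}{21}} = 15528 + \frac{1}{\frac{1010581}{21}} = 15528 + \frac{21}{1010581} = \frac{15692301789}{1010581}$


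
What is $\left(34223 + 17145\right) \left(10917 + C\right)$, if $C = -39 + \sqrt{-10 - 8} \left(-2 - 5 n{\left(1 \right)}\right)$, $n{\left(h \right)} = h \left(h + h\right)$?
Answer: $558781104 - 1849248 i \sqrt{2} \approx 5.5878 \cdot 10^{8} - 2.6152 \cdot 10^{6} i$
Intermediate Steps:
$n{\left(h \right)} = 2 h^{2}$ ($n{\left(h \right)} = h 2 h = 2 h^{2}$)
$C = -39 - 36 i \sqrt{2}$ ($C = -39 + \sqrt{-10 - 8} \left(-2 - 5 \cdot 2 \cdot 1^{2}\right) = -39 + \sqrt{-18} \left(-2 - 5 \cdot 2 \cdot 1\right) = -39 + 3 i \sqrt{2} \left(-2 - 10\right) = -39 + 3 i \sqrt{2} \left(-12\right) = -39 - 36 i \sqrt{2} \approx -39.0 - 50.912 i$)
$\left(34223 + 17145\right) \left(10917 + C\right) = \left(34223 + 17145\right) \left(10917 - \left(39 + 36 i \sqrt{2}\right)\right) = 51368 \left(10878 - 36 i \sqrt{2}\right) = 558781104 - 1849248 i \sqrt{2}$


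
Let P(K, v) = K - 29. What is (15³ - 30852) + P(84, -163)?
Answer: -27422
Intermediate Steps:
P(K, v) = -29 + K
(15³ - 30852) + P(84, -163) = (15³ - 30852) + (-29 + 84) = (3375 - 30852) + 55 = -27477 + 55 = -27422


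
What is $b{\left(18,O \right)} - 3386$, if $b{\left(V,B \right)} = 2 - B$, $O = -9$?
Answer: $-3375$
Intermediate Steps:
$b{\left(18,O \right)} - 3386 = \left(2 - -9\right) - 3386 = \left(2 + 9\right) - 3386 = 11 - 3386 = -3375$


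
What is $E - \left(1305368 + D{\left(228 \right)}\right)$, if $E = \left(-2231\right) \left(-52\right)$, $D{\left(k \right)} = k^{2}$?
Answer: $-1241340$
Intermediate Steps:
$E = 116012$
$E - \left(1305368 + D{\left(228 \right)}\right) = 116012 - \left(1305368 + 228^{2}\right) = 116012 - \left(1305368 + 51984\right) = 116012 - 1357352 = -1241340$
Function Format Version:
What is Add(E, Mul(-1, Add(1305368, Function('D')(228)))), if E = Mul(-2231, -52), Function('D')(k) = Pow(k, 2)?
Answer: -1241340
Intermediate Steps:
E = 116012
Add(E, Mul(-1, Add(1305368, Function('D')(228)))) = Add(116012, Mul(-1, Add(1305368, Pow(228, 2)))) = Add(116012, Mul(-1, Add(1305368, 51984))) = Add(116012, Mul(-1, 1357352)) = Add(116012, -1357352) = -1241340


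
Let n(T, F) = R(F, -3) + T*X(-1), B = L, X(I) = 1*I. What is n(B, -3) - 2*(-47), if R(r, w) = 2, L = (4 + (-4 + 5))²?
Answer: 71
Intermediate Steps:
X(I) = I
L = 25 (L = (4 + 1)² = 5² = 25)
B = 25
n(T, F) = 2 - T (n(T, F) = 2 + T*(-1) = 2 - T)
n(B, -3) - 2*(-47) = (2 - 1*25) - 2*(-47) = (2 - 25) + 94 = -23 + 94 = 71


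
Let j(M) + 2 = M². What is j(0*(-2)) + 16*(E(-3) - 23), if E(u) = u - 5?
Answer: -498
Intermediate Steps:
E(u) = -5 + u
j(M) = -2 + M²
j(0*(-2)) + 16*(E(-3) - 23) = (-2 + (0*(-2))²) + 16*((-5 - 3) - 23) = (-2 + 0²) + 16*(-8 - 23) = (-2 + 0) + 16*(-31) = -2 - 496 = -498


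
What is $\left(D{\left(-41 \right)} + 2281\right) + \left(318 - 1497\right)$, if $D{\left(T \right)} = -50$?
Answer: $1052$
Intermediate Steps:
$\left(D{\left(-41 \right)} + 2281\right) + \left(318 - 1497\right) = \left(-50 + 2281\right) + \left(318 - 1497\right) = 2231 - 1179 = 1052$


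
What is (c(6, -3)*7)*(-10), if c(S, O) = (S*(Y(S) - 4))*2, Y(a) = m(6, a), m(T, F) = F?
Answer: -1680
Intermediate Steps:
Y(a) = a
c(S, O) = 2*S*(-4 + S) (c(S, O) = (S*(S - 4))*2 = (S*(-4 + S))*2 = 2*S*(-4 + S))
(c(6, -3)*7)*(-10) = ((2*6*(-4 + 6))*7)*(-10) = ((2*6*2)*7)*(-10) = (24*7)*(-10) = 168*(-10) = -1680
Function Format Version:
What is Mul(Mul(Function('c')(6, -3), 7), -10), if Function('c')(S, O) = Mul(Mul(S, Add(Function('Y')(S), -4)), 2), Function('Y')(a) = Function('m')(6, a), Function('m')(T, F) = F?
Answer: -1680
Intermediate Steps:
Function('Y')(a) = a
Function('c')(S, O) = Mul(2, S, Add(-4, S)) (Function('c')(S, O) = Mul(Mul(S, Add(S, -4)), 2) = Mul(Mul(S, Add(-4, S)), 2) = Mul(2, S, Add(-4, S)))
Mul(Mul(Function('c')(6, -3), 7), -10) = Mul(Mul(Mul(2, 6, Add(-4, 6)), 7), -10) = Mul(Mul(Mul(2, 6, 2), 7), -10) = Mul(Mul(24, 7), -10) = Mul(168, -10) = -1680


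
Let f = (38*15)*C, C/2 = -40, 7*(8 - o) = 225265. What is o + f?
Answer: -544409/7 ≈ -77773.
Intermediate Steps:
o = -225209/7 (o = 8 - ⅐*225265 = 8 - 225265/7 = -225209/7 ≈ -32173.)
C = -80 (C = 2*(-40) = -80)
f = -45600 (f = (38*15)*(-80) = 570*(-80) = -45600)
o + f = -225209/7 - 45600 = -544409/7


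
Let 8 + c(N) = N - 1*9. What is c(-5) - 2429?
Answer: -2451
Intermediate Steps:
c(N) = -17 + N (c(N) = -8 + (N - 1*9) = -8 + (N - 9) = -8 + (-9 + N) = -17 + N)
c(-5) - 2429 = (-17 - 5) - 2429 = -22 - 2429 = -2451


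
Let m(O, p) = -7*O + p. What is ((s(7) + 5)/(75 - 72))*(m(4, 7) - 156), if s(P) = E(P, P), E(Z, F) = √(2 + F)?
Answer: -472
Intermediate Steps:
s(P) = √(2 + P)
m(O, p) = p - 7*O
((s(7) + 5)/(75 - 72))*(m(4, 7) - 156) = ((√(2 + 7) + 5)/(75 - 72))*((7 - 7*4) - 156) = ((√9 + 5)/3)*((7 - 28) - 156) = ((3 + 5)*(⅓))*(-21 - 156) = (8*(⅓))*(-177) = (8/3)*(-177) = -472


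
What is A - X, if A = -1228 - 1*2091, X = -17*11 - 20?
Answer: -3112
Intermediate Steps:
X = -207 (X = -187 - 20 = -207)
A = -3319 (A = -1228 - 2091 = -3319)
A - X = -3319 - 1*(-207) = -3319 + 207 = -3112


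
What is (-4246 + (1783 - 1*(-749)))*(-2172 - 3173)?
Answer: 9161330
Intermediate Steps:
(-4246 + (1783 - 1*(-749)))*(-2172 - 3173) = (-4246 + (1783 + 749))*(-5345) = (-4246 + 2532)*(-5345) = -1714*(-5345) = 9161330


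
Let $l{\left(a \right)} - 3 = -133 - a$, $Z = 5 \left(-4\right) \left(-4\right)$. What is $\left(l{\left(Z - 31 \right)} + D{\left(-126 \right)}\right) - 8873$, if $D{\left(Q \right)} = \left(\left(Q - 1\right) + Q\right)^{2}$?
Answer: $54957$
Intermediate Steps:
$Z = 80$ ($Z = \left(-20\right) \left(-4\right) = 80$)
$D{\left(Q \right)} = \left(-1 + 2 Q\right)^{2}$ ($D{\left(Q \right)} = \left(\left(Q - 1\right) + Q\right)^{2} = \left(\left(-1 + Q\right) + Q\right)^{2} = \left(-1 + 2 Q\right)^{2}$)
$l{\left(a \right)} = -130 - a$ ($l{\left(a \right)} = 3 - \left(133 + a\right) = -130 - a$)
$\left(l{\left(Z - 31 \right)} + D{\left(-126 \right)}\right) - 8873 = \left(\left(-130 - \left(80 - 31\right)\right) + \left(-1 + 2 \left(-126\right)\right)^{2}\right) - 8873 = \left(\left(-130 - 49\right) + \left(-1 - 252\right)^{2}\right) - 8873 = \left(\left(-130 - 49\right) + \left(-253\right)^{2}\right) - 8873 = \left(-179 + 64009\right) - 8873 = 63830 - 8873 = 54957$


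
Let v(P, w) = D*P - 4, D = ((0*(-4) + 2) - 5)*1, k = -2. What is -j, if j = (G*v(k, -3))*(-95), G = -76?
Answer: -14440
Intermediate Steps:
D = -3 (D = ((0 + 2) - 5)*1 = (2 - 5)*1 = -3*1 = -3)
v(P, w) = -4 - 3*P (v(P, w) = -3*P - 4 = -4 - 3*P)
j = 14440 (j = -76*(-4 - 3*(-2))*(-95) = -76*(-4 + 6)*(-95) = -76*2*(-95) = -152*(-95) = 14440)
-j = -1*14440 = -14440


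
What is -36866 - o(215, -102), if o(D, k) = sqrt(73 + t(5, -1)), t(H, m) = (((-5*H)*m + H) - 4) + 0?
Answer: -36866 - 3*sqrt(11) ≈ -36876.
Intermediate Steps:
t(H, m) = -4 + H - 5*H*m (t(H, m) = ((-5*H*m + H) - 4) + 0 = ((H - 5*H*m) - 4) + 0 = (-4 + H - 5*H*m) + 0 = -4 + H - 5*H*m)
o(D, k) = 3*sqrt(11) (o(D, k) = sqrt(73 + (-4 + 5 - 5*5*(-1))) = sqrt(73 + (-4 + 5 + 25)) = sqrt(73 + 26) = sqrt(99) = 3*sqrt(11))
-36866 - o(215, -102) = -36866 - 3*sqrt(11)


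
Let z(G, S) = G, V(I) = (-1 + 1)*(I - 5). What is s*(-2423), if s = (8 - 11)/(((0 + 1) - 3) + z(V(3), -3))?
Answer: -7269/2 ≈ -3634.5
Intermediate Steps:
V(I) = 0 (V(I) = 0*(-5 + I) = 0)
s = 3/2 (s = (8 - 11)/(((0 + 1) - 3) + 0) = -3/((1 - 3) + 0) = -3/(-2 + 0) = -3/(-2) = -3*(-½) = 3/2 ≈ 1.5000)
s*(-2423) = (3/2)*(-2423) = -7269/2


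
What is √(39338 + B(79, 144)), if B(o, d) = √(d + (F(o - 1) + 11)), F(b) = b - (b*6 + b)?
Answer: √(39338 + I*√313) ≈ 198.34 + 0.0446*I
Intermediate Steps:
F(b) = -6*b (F(b) = b - (6*b + b) = b - 7*b = -6*b)
B(o, d) = √(17 + d - 6*o) (B(o, d) = √(d + (-6*(o - 1) + 11)) = √(d + (-6*(-1 + o) + 11)) = √(d + ((6 - 6*o) + 11)) = √(d + (17 - 6*o)) = √(17 + d - 6*o))
√(39338 + B(79, 144)) = √(39338 + √(17 + 144 - 6*79)) = √(39338 + √(17 + 144 - 474)) = √(39338 + √(-313)) = √(39338 + I*√313)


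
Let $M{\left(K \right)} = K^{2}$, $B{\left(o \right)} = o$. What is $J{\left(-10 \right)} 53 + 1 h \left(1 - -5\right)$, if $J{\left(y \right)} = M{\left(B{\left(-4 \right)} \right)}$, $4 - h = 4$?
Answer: $848$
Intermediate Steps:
$h = 0$ ($h = 4 - 4 = 0$)
$J{\left(y \right)} = 16$ ($J{\left(y \right)} = \left(-4\right)^{2} = 16$)
$J{\left(-10 \right)} 53 + 1 h \left(1 - -5\right) = 16 \cdot 53 + 1 \cdot 0 \left(1 - -5\right) = 848 + 0 \left(1 + 5\right) = 848 + 0 \cdot 6 = 848 + 0 = 848$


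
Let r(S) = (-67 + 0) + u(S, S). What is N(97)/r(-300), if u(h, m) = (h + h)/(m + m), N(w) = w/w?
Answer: -1/66 ≈ -0.015152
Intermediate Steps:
N(w) = 1
u(h, m) = h/m (u(h, m) = (2*h)/((2*m)) = (2*h)*(1/(2*m)) = h/m)
r(S) = -66 (r(S) = (-67 + 0) + S/S = -67 + 1 = -66)
N(97)/r(-300) = 1/(-66) = 1*(-1/66) = -1/66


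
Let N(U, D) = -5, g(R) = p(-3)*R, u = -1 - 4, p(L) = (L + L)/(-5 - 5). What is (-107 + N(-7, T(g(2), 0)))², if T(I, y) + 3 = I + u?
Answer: 12544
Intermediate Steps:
p(L) = -L/5 (p(L) = (2*L)/(-10) = (2*L)*(-⅒) = -L/5)
u = -5
g(R) = 3*R/5 (g(R) = (-⅕*(-3))*R = 3*R/5)
T(I, y) = -8 + I (T(I, y) = -3 + (I - 5) = -3 + (-5 + I) = -8 + I)
(-107 + N(-7, T(g(2), 0)))² = (-107 - 5)² = (-112)² = 12544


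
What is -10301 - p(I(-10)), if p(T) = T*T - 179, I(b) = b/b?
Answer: -10123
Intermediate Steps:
I(b) = 1
p(T) = -179 + T² (p(T) = T² - 179 = -179 + T²)
-10301 - p(I(-10)) = -10301 - (-179 + 1²) = -10301 - (-179 + 1) = -10301 - 1*(-178) = -10301 + 178 = -10123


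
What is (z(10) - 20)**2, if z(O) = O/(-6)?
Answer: 4225/9 ≈ 469.44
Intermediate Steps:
z(O) = -O/6 (z(O) = O*(-1/6) = -O/6)
(z(10) - 20)**2 = (-1/6*10 - 20)**2 = (-5/3 - 20)**2 = (-65/3)**2 = 4225/9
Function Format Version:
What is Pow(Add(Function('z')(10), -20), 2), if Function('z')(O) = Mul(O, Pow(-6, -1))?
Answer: Rational(4225, 9) ≈ 469.44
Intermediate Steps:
Function('z')(O) = Mul(Rational(-1, 6), O) (Function('z')(O) = Mul(O, Rational(-1, 6)) = Mul(Rational(-1, 6), O))
Pow(Add(Function('z')(10), -20), 2) = Pow(Add(Mul(Rational(-1, 6), 10), -20), 2) = Pow(Add(Rational(-5, 3), -20), 2) = Pow(Rational(-65, 3), 2) = Rational(4225, 9)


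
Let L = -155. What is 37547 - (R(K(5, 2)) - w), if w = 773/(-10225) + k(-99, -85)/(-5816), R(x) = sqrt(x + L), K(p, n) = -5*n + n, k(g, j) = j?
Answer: 2232863897557/59468600 - I*sqrt(163) ≈ 37547.0 - 12.767*I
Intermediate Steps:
K(p, n) = -4*n
R(x) = sqrt(-155 + x) (R(x) = sqrt(x - 155) = sqrt(-155 + x))
w = -3626643/59468600 (w = 773/(-10225) - 85/(-5816) = 773*(-1/10225) - 85*(-1/5816) = -773/10225 + 85/5816 = -3626643/59468600 ≈ -0.060984)
37547 - (R(K(5, 2)) - w) = 37547 - (sqrt(-155 - 4*2) - 1*(-3626643/59468600)) = 37547 - (sqrt(-155 - 8) + 3626643/59468600) = 37547 - (sqrt(-163) + 3626643/59468600) = 37547 - (I*sqrt(163) + 3626643/59468600) = 37547 - (3626643/59468600 + I*sqrt(163)) = 37547 + (-3626643/59468600 - I*sqrt(163)) = 2232863897557/59468600 - I*sqrt(163)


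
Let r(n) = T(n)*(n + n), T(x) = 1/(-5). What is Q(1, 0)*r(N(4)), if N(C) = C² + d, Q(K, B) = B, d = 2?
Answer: 0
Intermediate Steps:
T(x) = -⅕ (T(x) = 1*(-⅕) = -⅕)
N(C) = 2 + C² (N(C) = C² + 2 = 2 + C²)
r(n) = -2*n/5 (r(n) = -(n + n)/5 = -2*n/5)
Q(1, 0)*r(N(4)) = 0*(-2*(2 + 4²)/5) = 0*(-2*(2 + 16)/5) = 0*(-⅖*18) = 0*(-36/5) = 0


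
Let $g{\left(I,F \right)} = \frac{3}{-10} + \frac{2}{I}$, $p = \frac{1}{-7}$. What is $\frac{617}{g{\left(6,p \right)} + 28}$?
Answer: $\frac{18510}{841} \approx 22.01$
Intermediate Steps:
$p = - \frac{1}{7} \approx -0.14286$
$g{\left(I,F \right)} = - \frac{3}{10} + \frac{2}{I}$ ($g{\left(I,F \right)} = 3 \left(- \frac{1}{10}\right) + \frac{2}{I} = - \frac{3}{10} + \frac{2}{I}$)
$\frac{617}{g{\left(6,p \right)} + 28} = \frac{617}{\left(- \frac{3}{10} + \frac{2}{6}\right) + 28} = \frac{617}{\left(- \frac{3}{10} + 2 \cdot \frac{1}{6}\right) + 28} = \frac{617}{\left(- \frac{3}{10} + \frac{1}{3}\right) + 28} = \frac{617}{\frac{1}{30} + 28} = \frac{617}{\frac{841}{30}} = 617 \cdot \frac{30}{841} = \frac{18510}{841}$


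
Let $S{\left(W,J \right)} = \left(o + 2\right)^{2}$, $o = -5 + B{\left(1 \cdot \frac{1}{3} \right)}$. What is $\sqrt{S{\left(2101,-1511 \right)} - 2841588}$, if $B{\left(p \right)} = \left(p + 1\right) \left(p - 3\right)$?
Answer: $\frac{i \sqrt{230165147}}{9} \approx 1685.7 i$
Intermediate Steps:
$B{\left(p \right)} = \left(1 + p\right) \left(-3 + p\right)$
$o = - \frac{77}{9}$ ($o = -5 - \left(3 - \frac{1}{9} + 2 \cdot 1 \cdot \frac{1}{3}\right) = -5 - \left(\frac{11}{3} - \frac{1}{9}\right) = -5 - \frac{32}{9} = - \frac{77}{9} \approx -8.5556$)
$S{\left(W,J \right)} = \frac{3481}{81}$ ($S{\left(W,J \right)} = \left(- \frac{77}{9} + 2\right)^{2} = \left(- \frac{59}{9}\right)^{2} = \frac{3481}{81}$)
$\sqrt{S{\left(2101,-1511 \right)} - 2841588} = \sqrt{\frac{3481}{81} - 2841588} = \sqrt{- \frac{230165147}{81}} = \frac{i \sqrt{230165147}}{9}$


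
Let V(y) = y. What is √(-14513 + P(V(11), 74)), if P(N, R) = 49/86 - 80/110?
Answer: I*√12988056862/946 ≈ 120.47*I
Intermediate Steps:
P(N, R) = -149/946 (P(N, R) = 49*(1/86) - 80*1/110 = 49/86 - 8/11 = -149/946)
√(-14513 + P(V(11), 74)) = √(-14513 - 149/946) = √(-13729447/946) = I*√12988056862/946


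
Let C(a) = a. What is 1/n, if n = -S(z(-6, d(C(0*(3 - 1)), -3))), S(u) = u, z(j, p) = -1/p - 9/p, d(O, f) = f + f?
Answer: -3/5 ≈ -0.60000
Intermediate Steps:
d(O, f) = 2*f
z(j, p) = -10/p
n = -5/3 (n = -(-10)/(2*(-3)) = -(-10)/(-6) = -(-10)*(-1)/6 = -1*5/3 = -5/3 ≈ -1.6667)
1/n = 1/(-5/3) = -3/5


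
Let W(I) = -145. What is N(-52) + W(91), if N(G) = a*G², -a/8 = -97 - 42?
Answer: 3006703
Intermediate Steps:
a = 1112 (a = -8*(-97 - 42) = -8*(-139) = 1112)
N(G) = 1112*G²
N(-52) + W(91) = 1112*(-52)² - 145 = 1112*2704 - 145 = 3006848 - 145 = 3006703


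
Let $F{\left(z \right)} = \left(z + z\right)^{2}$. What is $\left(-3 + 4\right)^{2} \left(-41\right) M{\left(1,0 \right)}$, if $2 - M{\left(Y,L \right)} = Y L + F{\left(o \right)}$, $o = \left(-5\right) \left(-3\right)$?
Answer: $36818$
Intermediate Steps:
$o = 15$
$F{\left(z \right)} = 4 z^{2}$ ($F{\left(z \right)} = \left(2 z\right)^{2} = 4 z^{2}$)
$M{\left(Y,L \right)} = -898 - L Y$ ($M{\left(Y,L \right)} = 2 - \left(Y L + 4 \cdot 15^{2}\right) = 2 - \left(L Y + 4 \cdot 225\right) = 2 - \left(L Y + 900\right) = 2 - \left(900 + L Y\right) = -898 - L Y$)
$\left(-3 + 4\right)^{2} \left(-41\right) M{\left(1,0 \right)} = \left(-3 + 4\right)^{2} \left(-41\right) \left(-898 - 0 \cdot 1\right) = 1^{2} \left(-41\right) \left(-898 + 0\right) = 1 \left(-41\right) \left(-898\right) = \left(-41\right) \left(-898\right) = 36818$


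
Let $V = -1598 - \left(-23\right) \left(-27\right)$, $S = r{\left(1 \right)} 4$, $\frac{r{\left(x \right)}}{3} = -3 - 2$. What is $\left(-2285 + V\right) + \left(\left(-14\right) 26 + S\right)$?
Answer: $-4928$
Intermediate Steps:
$r{\left(x \right)} = -15$ ($r{\left(x \right)} = 3 \left(-3 - 2\right) = 3 \left(-5\right) = -15$)
$S = -60$ ($S = \left(-15\right) 4 = -60$)
$V = -2219$ ($V = -1598 - 621 = -2219$)
$\left(-2285 + V\right) + \left(\left(-14\right) 26 + S\right) = \left(-2285 - 2219\right) - 424 = -4504 - 424 = -4928$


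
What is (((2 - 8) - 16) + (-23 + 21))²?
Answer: 576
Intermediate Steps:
(((2 - 8) - 16) + (-23 + 21))² = ((-6 - 16) - 2)² = (-22 - 2)² = (-24)² = 576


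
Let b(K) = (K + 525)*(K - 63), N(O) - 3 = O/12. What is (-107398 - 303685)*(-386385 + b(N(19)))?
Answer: 24703743071485/144 ≈ 1.7155e+11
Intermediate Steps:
N(O) = 3 + O/12
b(K) = (-63 + K)*(525 + K) (b(K) = (525 + K)*(-63 + K) = (-63 + K)*(525 + K))
(-107398 - 303685)*(-386385 + b(N(19))) = (-107398 - 303685)*(-386385 + (-33075 + (3 + (1/12)*19)**2 + 462*(3 + (1/12)*19))) = -411083*(-386385 + (-33075 + (3 + 19/12)**2 + 462*(3 + 19/12))) = -411083*(-386385 + (-33075 + (55/12)**2 + 462*(55/12))) = -411083*(-386385 + (-33075 + 3025/144 + 4235/2)) = -411083*(-386385 - 4454855/144) = -411083*(-60094295/144) = 24703743071485/144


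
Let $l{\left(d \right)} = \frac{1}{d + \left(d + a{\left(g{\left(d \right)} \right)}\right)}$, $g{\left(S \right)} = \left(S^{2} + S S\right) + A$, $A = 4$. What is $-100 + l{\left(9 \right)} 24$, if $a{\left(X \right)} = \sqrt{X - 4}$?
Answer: $- \frac{292}{3} - \frac{4 \sqrt{2}}{3} \approx -99.219$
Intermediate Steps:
$g{\left(S \right)} = 4 + 2 S^{2}$ ($g{\left(S \right)} = \left(S^{2} + S S\right) + 4 = \left(S^{2} + S^{2}\right) + 4 = 2 S^{2} + 4 = 4 + 2 S^{2}$)
$a{\left(X \right)} = \sqrt{-4 + X}$
$l{\left(d \right)} = \frac{1}{2 d + \sqrt{2} \sqrt{d^{2}}}$ ($l{\left(d \right)} = \frac{1}{d + \left(d + \sqrt{-4 + \left(4 + 2 d^{2}\right)}\right)} = \frac{1}{d + \left(d + \sqrt{2 d^{2}}\right)} = \frac{1}{d + \left(d + \sqrt{2} \sqrt{d^{2}}\right)} = \frac{1}{2 d + \sqrt{2} \sqrt{d^{2}}}$)
$-100 + l{\left(9 \right)} 24 = -100 + \frac{1}{2 \cdot 9 + \sqrt{2} \sqrt{9^{2}}} \cdot 24 = -100 + \frac{1}{18 + \sqrt{2} \sqrt{81}} \cdot 24 = -100 + \frac{1}{18 + \sqrt{2} \cdot 9} \cdot 24 = -100 + \frac{1}{18 + 9 \sqrt{2}} \cdot 24 = -100 + \frac{24}{18 + 9 \sqrt{2}}$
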